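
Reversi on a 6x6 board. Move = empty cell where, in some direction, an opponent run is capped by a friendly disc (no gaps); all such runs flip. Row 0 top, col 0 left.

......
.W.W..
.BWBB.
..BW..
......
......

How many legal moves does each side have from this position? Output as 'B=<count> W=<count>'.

Answer: B=7 W=6

Derivation:
-- B to move --
(0,0): no bracket -> illegal
(0,1): flips 1 -> legal
(0,2): flips 1 -> legal
(0,3): flips 1 -> legal
(0,4): no bracket -> illegal
(1,0): no bracket -> illegal
(1,2): flips 1 -> legal
(1,4): no bracket -> illegal
(2,0): no bracket -> illegal
(3,1): no bracket -> illegal
(3,4): flips 1 -> legal
(4,2): flips 1 -> legal
(4,3): flips 1 -> legal
(4,4): no bracket -> illegal
B mobility = 7
-- W to move --
(1,0): no bracket -> illegal
(1,2): no bracket -> illegal
(1,4): no bracket -> illegal
(1,5): flips 1 -> legal
(2,0): flips 1 -> legal
(2,5): flips 2 -> legal
(3,0): no bracket -> illegal
(3,1): flips 2 -> legal
(3,4): no bracket -> illegal
(3,5): flips 1 -> legal
(4,1): no bracket -> illegal
(4,2): flips 1 -> legal
(4,3): no bracket -> illegal
W mobility = 6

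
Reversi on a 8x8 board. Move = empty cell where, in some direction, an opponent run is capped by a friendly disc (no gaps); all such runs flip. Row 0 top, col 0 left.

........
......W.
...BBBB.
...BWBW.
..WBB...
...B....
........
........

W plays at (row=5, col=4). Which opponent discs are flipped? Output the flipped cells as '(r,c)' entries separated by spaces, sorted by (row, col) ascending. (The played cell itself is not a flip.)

Answer: (4,4)

Derivation:
Dir NW: opp run (4,3), next='.' -> no flip
Dir N: opp run (4,4) capped by W -> flip
Dir NE: first cell '.' (not opp) -> no flip
Dir W: opp run (5,3), next='.' -> no flip
Dir E: first cell '.' (not opp) -> no flip
Dir SW: first cell '.' (not opp) -> no flip
Dir S: first cell '.' (not opp) -> no flip
Dir SE: first cell '.' (not opp) -> no flip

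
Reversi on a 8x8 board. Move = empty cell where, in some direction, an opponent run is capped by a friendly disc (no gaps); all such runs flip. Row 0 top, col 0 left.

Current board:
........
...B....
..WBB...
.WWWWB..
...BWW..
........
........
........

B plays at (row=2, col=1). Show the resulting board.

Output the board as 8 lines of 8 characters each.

Answer: ........
...B....
.BBBB...
.WBWWB..
...BWW..
........
........
........

Derivation:
Place B at (2,1); scan 8 dirs for brackets.
Dir NW: first cell '.' (not opp) -> no flip
Dir N: first cell '.' (not opp) -> no flip
Dir NE: first cell '.' (not opp) -> no flip
Dir W: first cell '.' (not opp) -> no flip
Dir E: opp run (2,2) capped by B -> flip
Dir SW: first cell '.' (not opp) -> no flip
Dir S: opp run (3,1), next='.' -> no flip
Dir SE: opp run (3,2) capped by B -> flip
All flips: (2,2) (3,2)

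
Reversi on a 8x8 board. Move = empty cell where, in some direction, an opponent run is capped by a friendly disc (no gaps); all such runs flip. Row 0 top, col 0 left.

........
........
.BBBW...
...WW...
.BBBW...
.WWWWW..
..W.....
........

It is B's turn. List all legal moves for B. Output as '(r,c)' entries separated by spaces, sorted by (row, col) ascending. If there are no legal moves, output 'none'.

(1,3): no bracket -> illegal
(1,4): no bracket -> illegal
(1,5): flips 2 -> legal
(2,5): flips 2 -> legal
(3,2): no bracket -> illegal
(3,5): no bracket -> illegal
(4,0): no bracket -> illegal
(4,5): flips 2 -> legal
(4,6): no bracket -> illegal
(5,0): no bracket -> illegal
(5,6): no bracket -> illegal
(6,0): flips 1 -> legal
(6,1): flips 2 -> legal
(6,3): flips 2 -> legal
(6,4): flips 1 -> legal
(6,5): flips 1 -> legal
(6,6): flips 3 -> legal
(7,1): no bracket -> illegal
(7,2): flips 2 -> legal
(7,3): no bracket -> illegal

Answer: (1,5) (2,5) (4,5) (6,0) (6,1) (6,3) (6,4) (6,5) (6,6) (7,2)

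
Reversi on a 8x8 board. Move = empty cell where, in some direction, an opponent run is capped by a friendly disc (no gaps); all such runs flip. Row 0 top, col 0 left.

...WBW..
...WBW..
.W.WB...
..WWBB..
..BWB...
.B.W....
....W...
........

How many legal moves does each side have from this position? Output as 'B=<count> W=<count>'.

-- B to move --
(0,2): flips 2 -> legal
(0,6): flips 2 -> legal
(1,0): no bracket -> illegal
(1,1): no bracket -> illegal
(1,2): flips 2 -> legal
(1,6): flips 1 -> legal
(2,0): no bracket -> illegal
(2,2): flips 4 -> legal
(2,5): no bracket -> illegal
(2,6): flips 1 -> legal
(3,0): no bracket -> illegal
(3,1): flips 2 -> legal
(4,1): flips 2 -> legal
(5,2): flips 1 -> legal
(5,4): no bracket -> illegal
(5,5): no bracket -> illegal
(6,2): flips 1 -> legal
(6,3): no bracket -> illegal
(6,5): no bracket -> illegal
(7,3): no bracket -> illegal
(7,4): no bracket -> illegal
(7,5): flips 2 -> legal
B mobility = 11
-- W to move --
(2,5): flips 3 -> legal
(2,6): flips 2 -> legal
(3,1): flips 1 -> legal
(3,6): flips 2 -> legal
(4,0): no bracket -> illegal
(4,1): flips 1 -> legal
(4,5): flips 2 -> legal
(4,6): flips 2 -> legal
(5,0): no bracket -> illegal
(5,2): flips 1 -> legal
(5,4): no bracket -> illegal
(5,5): flips 1 -> legal
(6,0): flips 2 -> legal
(6,1): no bracket -> illegal
(6,2): no bracket -> illegal
W mobility = 10

Answer: B=11 W=10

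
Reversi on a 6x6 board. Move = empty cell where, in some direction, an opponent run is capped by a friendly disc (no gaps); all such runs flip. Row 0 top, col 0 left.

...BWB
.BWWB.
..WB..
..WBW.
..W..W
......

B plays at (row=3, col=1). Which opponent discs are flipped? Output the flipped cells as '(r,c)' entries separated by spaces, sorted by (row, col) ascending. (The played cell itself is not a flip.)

Answer: (3,2)

Derivation:
Dir NW: first cell '.' (not opp) -> no flip
Dir N: first cell '.' (not opp) -> no flip
Dir NE: opp run (2,2) (1,3) (0,4), next=edge -> no flip
Dir W: first cell '.' (not opp) -> no flip
Dir E: opp run (3,2) capped by B -> flip
Dir SW: first cell '.' (not opp) -> no flip
Dir S: first cell '.' (not opp) -> no flip
Dir SE: opp run (4,2), next='.' -> no flip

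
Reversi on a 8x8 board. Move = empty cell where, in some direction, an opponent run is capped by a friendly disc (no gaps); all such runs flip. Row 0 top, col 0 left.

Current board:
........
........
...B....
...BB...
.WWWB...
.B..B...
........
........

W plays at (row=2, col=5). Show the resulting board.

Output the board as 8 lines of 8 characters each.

Place W at (2,5); scan 8 dirs for brackets.
Dir NW: first cell '.' (not opp) -> no flip
Dir N: first cell '.' (not opp) -> no flip
Dir NE: first cell '.' (not opp) -> no flip
Dir W: first cell '.' (not opp) -> no flip
Dir E: first cell '.' (not opp) -> no flip
Dir SW: opp run (3,4) capped by W -> flip
Dir S: first cell '.' (not opp) -> no flip
Dir SE: first cell '.' (not opp) -> no flip
All flips: (3,4)

Answer: ........
........
...B.W..
...BW...
.WWWB...
.B..B...
........
........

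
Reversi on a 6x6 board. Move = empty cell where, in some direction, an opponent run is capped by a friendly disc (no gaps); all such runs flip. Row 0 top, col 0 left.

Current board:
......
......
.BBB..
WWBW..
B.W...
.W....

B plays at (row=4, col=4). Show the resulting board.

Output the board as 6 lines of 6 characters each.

Answer: ......
......
.BBB..
WWBB..
B.W.B.
.W....

Derivation:
Place B at (4,4); scan 8 dirs for brackets.
Dir NW: opp run (3,3) capped by B -> flip
Dir N: first cell '.' (not opp) -> no flip
Dir NE: first cell '.' (not opp) -> no flip
Dir W: first cell '.' (not opp) -> no flip
Dir E: first cell '.' (not opp) -> no flip
Dir SW: first cell '.' (not opp) -> no flip
Dir S: first cell '.' (not opp) -> no flip
Dir SE: first cell '.' (not opp) -> no flip
All flips: (3,3)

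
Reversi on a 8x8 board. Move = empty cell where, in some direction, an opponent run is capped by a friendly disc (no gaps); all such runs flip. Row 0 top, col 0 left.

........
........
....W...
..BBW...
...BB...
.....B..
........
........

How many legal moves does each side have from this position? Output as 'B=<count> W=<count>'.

-- B to move --
(1,3): no bracket -> illegal
(1,4): flips 2 -> legal
(1,5): flips 1 -> legal
(2,3): no bracket -> illegal
(2,5): flips 1 -> legal
(3,5): flips 1 -> legal
(4,5): no bracket -> illegal
B mobility = 4
-- W to move --
(2,1): no bracket -> illegal
(2,2): no bracket -> illegal
(2,3): no bracket -> illegal
(3,1): flips 2 -> legal
(3,5): no bracket -> illegal
(4,1): no bracket -> illegal
(4,2): flips 1 -> legal
(4,5): no bracket -> illegal
(4,6): no bracket -> illegal
(5,2): flips 1 -> legal
(5,3): no bracket -> illegal
(5,4): flips 1 -> legal
(5,6): no bracket -> illegal
(6,4): no bracket -> illegal
(6,5): no bracket -> illegal
(6,6): no bracket -> illegal
W mobility = 4

Answer: B=4 W=4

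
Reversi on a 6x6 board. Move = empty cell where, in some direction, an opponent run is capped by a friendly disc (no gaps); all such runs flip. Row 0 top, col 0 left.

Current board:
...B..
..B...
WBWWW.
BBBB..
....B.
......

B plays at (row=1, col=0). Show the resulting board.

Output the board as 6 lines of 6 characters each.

Answer: ...B..
B.B...
BBWWW.
BBBB..
....B.
......

Derivation:
Place B at (1,0); scan 8 dirs for brackets.
Dir NW: edge -> no flip
Dir N: first cell '.' (not opp) -> no flip
Dir NE: first cell '.' (not opp) -> no flip
Dir W: edge -> no flip
Dir E: first cell '.' (not opp) -> no flip
Dir SW: edge -> no flip
Dir S: opp run (2,0) capped by B -> flip
Dir SE: first cell 'B' (not opp) -> no flip
All flips: (2,0)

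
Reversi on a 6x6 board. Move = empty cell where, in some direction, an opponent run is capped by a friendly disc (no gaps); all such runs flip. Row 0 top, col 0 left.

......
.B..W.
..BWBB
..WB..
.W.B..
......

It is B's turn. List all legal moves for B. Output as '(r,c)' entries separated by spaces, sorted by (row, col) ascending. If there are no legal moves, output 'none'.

Answer: (0,3) (0,4) (1,3) (2,1) (3,1) (4,2)

Derivation:
(0,3): flips 1 -> legal
(0,4): flips 1 -> legal
(0,5): no bracket -> illegal
(1,2): no bracket -> illegal
(1,3): flips 1 -> legal
(1,5): no bracket -> illegal
(2,1): flips 1 -> legal
(3,0): no bracket -> illegal
(3,1): flips 1 -> legal
(3,4): no bracket -> illegal
(4,0): no bracket -> illegal
(4,2): flips 1 -> legal
(5,0): no bracket -> illegal
(5,1): no bracket -> illegal
(5,2): no bracket -> illegal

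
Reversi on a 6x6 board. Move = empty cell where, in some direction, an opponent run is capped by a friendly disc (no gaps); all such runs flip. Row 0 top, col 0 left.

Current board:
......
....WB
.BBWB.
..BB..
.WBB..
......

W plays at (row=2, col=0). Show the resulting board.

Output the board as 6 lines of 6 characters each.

Place W at (2,0); scan 8 dirs for brackets.
Dir NW: edge -> no flip
Dir N: first cell '.' (not opp) -> no flip
Dir NE: first cell '.' (not opp) -> no flip
Dir W: edge -> no flip
Dir E: opp run (2,1) (2,2) capped by W -> flip
Dir SW: edge -> no flip
Dir S: first cell '.' (not opp) -> no flip
Dir SE: first cell '.' (not opp) -> no flip
All flips: (2,1) (2,2)

Answer: ......
....WB
WWWWB.
..BB..
.WBB..
......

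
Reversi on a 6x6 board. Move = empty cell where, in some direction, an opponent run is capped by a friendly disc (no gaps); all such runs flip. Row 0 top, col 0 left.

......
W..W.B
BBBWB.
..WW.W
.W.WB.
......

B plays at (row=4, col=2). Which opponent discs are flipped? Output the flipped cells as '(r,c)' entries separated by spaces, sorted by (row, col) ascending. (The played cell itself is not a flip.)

Answer: (3,2) (3,3) (4,3)

Derivation:
Dir NW: first cell '.' (not opp) -> no flip
Dir N: opp run (3,2) capped by B -> flip
Dir NE: opp run (3,3) capped by B -> flip
Dir W: opp run (4,1), next='.' -> no flip
Dir E: opp run (4,3) capped by B -> flip
Dir SW: first cell '.' (not opp) -> no flip
Dir S: first cell '.' (not opp) -> no flip
Dir SE: first cell '.' (not opp) -> no flip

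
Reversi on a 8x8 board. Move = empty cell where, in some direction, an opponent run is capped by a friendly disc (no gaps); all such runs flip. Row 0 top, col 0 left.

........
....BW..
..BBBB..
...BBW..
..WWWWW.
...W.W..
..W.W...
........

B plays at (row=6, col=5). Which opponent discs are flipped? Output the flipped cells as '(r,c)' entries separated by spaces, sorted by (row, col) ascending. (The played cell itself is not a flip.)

Dir NW: first cell '.' (not opp) -> no flip
Dir N: opp run (5,5) (4,5) (3,5) capped by B -> flip
Dir NE: first cell '.' (not opp) -> no flip
Dir W: opp run (6,4), next='.' -> no flip
Dir E: first cell '.' (not opp) -> no flip
Dir SW: first cell '.' (not opp) -> no flip
Dir S: first cell '.' (not opp) -> no flip
Dir SE: first cell '.' (not opp) -> no flip

Answer: (3,5) (4,5) (5,5)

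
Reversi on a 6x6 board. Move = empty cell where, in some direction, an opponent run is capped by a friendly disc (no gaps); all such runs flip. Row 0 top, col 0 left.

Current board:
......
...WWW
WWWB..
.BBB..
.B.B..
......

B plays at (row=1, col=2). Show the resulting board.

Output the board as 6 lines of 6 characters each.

Answer: ......
..BWWW
WWBB..
.BBB..
.B.B..
......

Derivation:
Place B at (1,2); scan 8 dirs for brackets.
Dir NW: first cell '.' (not opp) -> no flip
Dir N: first cell '.' (not opp) -> no flip
Dir NE: first cell '.' (not opp) -> no flip
Dir W: first cell '.' (not opp) -> no flip
Dir E: opp run (1,3) (1,4) (1,5), next=edge -> no flip
Dir SW: opp run (2,1), next='.' -> no flip
Dir S: opp run (2,2) capped by B -> flip
Dir SE: first cell 'B' (not opp) -> no flip
All flips: (2,2)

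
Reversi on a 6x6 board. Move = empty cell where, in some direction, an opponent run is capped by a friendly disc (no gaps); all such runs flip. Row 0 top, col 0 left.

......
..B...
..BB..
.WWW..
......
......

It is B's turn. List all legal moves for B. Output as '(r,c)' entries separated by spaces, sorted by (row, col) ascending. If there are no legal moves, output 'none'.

Answer: (4,0) (4,1) (4,2) (4,3) (4,4)

Derivation:
(2,0): no bracket -> illegal
(2,1): no bracket -> illegal
(2,4): no bracket -> illegal
(3,0): no bracket -> illegal
(3,4): no bracket -> illegal
(4,0): flips 1 -> legal
(4,1): flips 1 -> legal
(4,2): flips 1 -> legal
(4,3): flips 1 -> legal
(4,4): flips 1 -> legal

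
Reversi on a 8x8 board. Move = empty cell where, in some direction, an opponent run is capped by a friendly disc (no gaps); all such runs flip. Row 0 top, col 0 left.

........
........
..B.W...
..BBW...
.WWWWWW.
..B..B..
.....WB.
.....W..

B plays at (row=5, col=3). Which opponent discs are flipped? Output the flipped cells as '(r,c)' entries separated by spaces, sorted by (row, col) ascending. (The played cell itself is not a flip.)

Dir NW: opp run (4,2), next='.' -> no flip
Dir N: opp run (4,3) capped by B -> flip
Dir NE: opp run (4,4), next='.' -> no flip
Dir W: first cell 'B' (not opp) -> no flip
Dir E: first cell '.' (not opp) -> no flip
Dir SW: first cell '.' (not opp) -> no flip
Dir S: first cell '.' (not opp) -> no flip
Dir SE: first cell '.' (not opp) -> no flip

Answer: (4,3)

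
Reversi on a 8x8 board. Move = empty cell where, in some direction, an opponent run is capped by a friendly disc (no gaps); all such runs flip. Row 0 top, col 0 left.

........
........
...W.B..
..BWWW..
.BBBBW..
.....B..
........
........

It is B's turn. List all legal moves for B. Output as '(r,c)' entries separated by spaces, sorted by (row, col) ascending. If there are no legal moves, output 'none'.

(1,2): no bracket -> illegal
(1,3): flips 2 -> legal
(1,4): flips 1 -> legal
(2,2): flips 1 -> legal
(2,4): flips 2 -> legal
(2,6): flips 1 -> legal
(3,6): flips 3 -> legal
(4,6): flips 1 -> legal
(5,4): no bracket -> illegal
(5,6): no bracket -> illegal

Answer: (1,3) (1,4) (2,2) (2,4) (2,6) (3,6) (4,6)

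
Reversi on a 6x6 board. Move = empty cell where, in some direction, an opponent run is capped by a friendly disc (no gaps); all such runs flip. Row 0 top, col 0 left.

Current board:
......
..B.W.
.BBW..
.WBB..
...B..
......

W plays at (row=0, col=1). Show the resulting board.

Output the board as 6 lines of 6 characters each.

Answer: .W....
..W.W.
.BBW..
.WBB..
...B..
......

Derivation:
Place W at (0,1); scan 8 dirs for brackets.
Dir NW: edge -> no flip
Dir N: edge -> no flip
Dir NE: edge -> no flip
Dir W: first cell '.' (not opp) -> no flip
Dir E: first cell '.' (not opp) -> no flip
Dir SW: first cell '.' (not opp) -> no flip
Dir S: first cell '.' (not opp) -> no flip
Dir SE: opp run (1,2) capped by W -> flip
All flips: (1,2)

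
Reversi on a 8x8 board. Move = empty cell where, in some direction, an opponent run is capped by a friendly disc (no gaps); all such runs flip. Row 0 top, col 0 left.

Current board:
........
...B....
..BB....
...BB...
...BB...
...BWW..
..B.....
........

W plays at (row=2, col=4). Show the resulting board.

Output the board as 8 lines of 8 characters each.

Answer: ........
...B....
..BBW...
...BW...
...BW...
...BWW..
..B.....
........

Derivation:
Place W at (2,4); scan 8 dirs for brackets.
Dir NW: opp run (1,3), next='.' -> no flip
Dir N: first cell '.' (not opp) -> no flip
Dir NE: first cell '.' (not opp) -> no flip
Dir W: opp run (2,3) (2,2), next='.' -> no flip
Dir E: first cell '.' (not opp) -> no flip
Dir SW: opp run (3,3), next='.' -> no flip
Dir S: opp run (3,4) (4,4) capped by W -> flip
Dir SE: first cell '.' (not opp) -> no flip
All flips: (3,4) (4,4)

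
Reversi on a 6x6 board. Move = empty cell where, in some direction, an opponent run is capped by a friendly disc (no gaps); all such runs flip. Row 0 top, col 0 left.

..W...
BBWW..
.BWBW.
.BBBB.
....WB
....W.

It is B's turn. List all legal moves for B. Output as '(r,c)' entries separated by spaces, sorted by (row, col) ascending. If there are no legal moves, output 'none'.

Answer: (0,1) (0,3) (0,4) (1,4) (1,5) (2,5) (4,3) (5,5)

Derivation:
(0,1): flips 1 -> legal
(0,3): flips 2 -> legal
(0,4): flips 2 -> legal
(1,4): flips 3 -> legal
(1,5): flips 1 -> legal
(2,5): flips 1 -> legal
(3,5): no bracket -> illegal
(4,3): flips 1 -> legal
(5,3): no bracket -> illegal
(5,5): flips 1 -> legal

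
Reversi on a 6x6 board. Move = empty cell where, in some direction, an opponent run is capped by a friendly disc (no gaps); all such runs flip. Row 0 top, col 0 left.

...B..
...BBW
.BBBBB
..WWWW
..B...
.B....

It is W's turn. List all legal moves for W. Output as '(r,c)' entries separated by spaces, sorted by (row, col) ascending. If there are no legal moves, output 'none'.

Answer: (0,2) (0,4) (0,5) (1,0) (1,1) (1,2) (5,2)

Derivation:
(0,2): flips 2 -> legal
(0,4): flips 2 -> legal
(0,5): flips 2 -> legal
(1,0): flips 1 -> legal
(1,1): flips 1 -> legal
(1,2): flips 4 -> legal
(2,0): no bracket -> illegal
(3,0): no bracket -> illegal
(3,1): no bracket -> illegal
(4,0): no bracket -> illegal
(4,1): no bracket -> illegal
(4,3): no bracket -> illegal
(5,0): no bracket -> illegal
(5,2): flips 1 -> legal
(5,3): no bracket -> illegal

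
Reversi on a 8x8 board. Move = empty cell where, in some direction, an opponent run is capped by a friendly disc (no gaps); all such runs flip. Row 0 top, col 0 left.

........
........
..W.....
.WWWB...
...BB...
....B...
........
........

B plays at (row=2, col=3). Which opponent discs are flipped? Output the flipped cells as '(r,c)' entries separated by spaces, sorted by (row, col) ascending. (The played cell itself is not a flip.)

Dir NW: first cell '.' (not opp) -> no flip
Dir N: first cell '.' (not opp) -> no flip
Dir NE: first cell '.' (not opp) -> no flip
Dir W: opp run (2,2), next='.' -> no flip
Dir E: first cell '.' (not opp) -> no flip
Dir SW: opp run (3,2), next='.' -> no flip
Dir S: opp run (3,3) capped by B -> flip
Dir SE: first cell 'B' (not opp) -> no flip

Answer: (3,3)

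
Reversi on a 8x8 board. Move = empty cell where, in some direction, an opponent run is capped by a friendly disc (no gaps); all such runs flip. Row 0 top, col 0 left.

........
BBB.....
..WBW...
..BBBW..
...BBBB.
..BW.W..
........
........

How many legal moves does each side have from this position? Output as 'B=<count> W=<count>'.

-- B to move --
(1,3): flips 2 -> legal
(1,4): flips 1 -> legal
(1,5): flips 1 -> legal
(2,1): flips 1 -> legal
(2,5): flips 2 -> legal
(2,6): flips 1 -> legal
(3,1): no bracket -> illegal
(3,6): flips 1 -> legal
(4,2): no bracket -> illegal
(5,4): flips 1 -> legal
(5,6): no bracket -> illegal
(6,2): flips 1 -> legal
(6,3): flips 1 -> legal
(6,4): flips 1 -> legal
(6,5): flips 1 -> legal
(6,6): flips 1 -> legal
B mobility = 13
-- W to move --
(0,0): flips 1 -> legal
(0,1): no bracket -> illegal
(0,2): flips 1 -> legal
(0,3): no bracket -> illegal
(1,3): flips 3 -> legal
(1,4): no bracket -> illegal
(2,0): no bracket -> illegal
(2,1): no bracket -> illegal
(2,5): no bracket -> illegal
(3,1): flips 3 -> legal
(3,6): no bracket -> illegal
(3,7): flips 1 -> legal
(4,1): no bracket -> illegal
(4,2): flips 2 -> legal
(4,7): no bracket -> illegal
(5,1): flips 1 -> legal
(5,4): flips 2 -> legal
(5,6): no bracket -> illegal
(5,7): flips 1 -> legal
(6,1): no bracket -> illegal
(6,2): no bracket -> illegal
(6,3): no bracket -> illegal
W mobility = 9

Answer: B=13 W=9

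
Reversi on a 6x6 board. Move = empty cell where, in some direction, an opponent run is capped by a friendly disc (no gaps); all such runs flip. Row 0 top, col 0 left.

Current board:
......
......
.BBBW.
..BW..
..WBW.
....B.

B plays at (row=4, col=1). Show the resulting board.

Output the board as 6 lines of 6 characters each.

Answer: ......
......
.BBBW.
..BW..
.BBBW.
....B.

Derivation:
Place B at (4,1); scan 8 dirs for brackets.
Dir NW: first cell '.' (not opp) -> no flip
Dir N: first cell '.' (not opp) -> no flip
Dir NE: first cell 'B' (not opp) -> no flip
Dir W: first cell '.' (not opp) -> no flip
Dir E: opp run (4,2) capped by B -> flip
Dir SW: first cell '.' (not opp) -> no flip
Dir S: first cell '.' (not opp) -> no flip
Dir SE: first cell '.' (not opp) -> no flip
All flips: (4,2)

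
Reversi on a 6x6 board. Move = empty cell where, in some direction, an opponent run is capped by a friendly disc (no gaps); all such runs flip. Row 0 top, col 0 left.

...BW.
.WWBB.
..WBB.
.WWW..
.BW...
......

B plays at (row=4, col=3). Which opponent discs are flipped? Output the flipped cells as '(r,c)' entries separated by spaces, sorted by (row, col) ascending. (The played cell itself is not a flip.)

Dir NW: opp run (3,2), next='.' -> no flip
Dir N: opp run (3,3) capped by B -> flip
Dir NE: first cell '.' (not opp) -> no flip
Dir W: opp run (4,2) capped by B -> flip
Dir E: first cell '.' (not opp) -> no flip
Dir SW: first cell '.' (not opp) -> no flip
Dir S: first cell '.' (not opp) -> no flip
Dir SE: first cell '.' (not opp) -> no flip

Answer: (3,3) (4,2)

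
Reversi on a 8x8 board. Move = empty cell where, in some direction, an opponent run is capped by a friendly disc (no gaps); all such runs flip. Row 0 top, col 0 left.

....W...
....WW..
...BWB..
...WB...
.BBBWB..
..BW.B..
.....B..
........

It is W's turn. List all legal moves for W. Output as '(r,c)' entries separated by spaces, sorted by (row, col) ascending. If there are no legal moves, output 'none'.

Answer: (1,3) (2,2) (2,6) (3,1) (3,2) (3,5) (3,6) (4,0) (4,6) (5,1) (6,6)

Derivation:
(1,2): no bracket -> illegal
(1,3): flips 1 -> legal
(1,6): no bracket -> illegal
(2,2): flips 1 -> legal
(2,6): flips 1 -> legal
(3,0): no bracket -> illegal
(3,1): flips 1 -> legal
(3,2): flips 1 -> legal
(3,5): flips 2 -> legal
(3,6): flips 1 -> legal
(4,0): flips 3 -> legal
(4,6): flips 1 -> legal
(5,0): no bracket -> illegal
(5,1): flips 2 -> legal
(5,4): no bracket -> illegal
(5,6): no bracket -> illegal
(6,1): no bracket -> illegal
(6,2): no bracket -> illegal
(6,3): no bracket -> illegal
(6,4): no bracket -> illegal
(6,6): flips 1 -> legal
(7,4): no bracket -> illegal
(7,5): no bracket -> illegal
(7,6): no bracket -> illegal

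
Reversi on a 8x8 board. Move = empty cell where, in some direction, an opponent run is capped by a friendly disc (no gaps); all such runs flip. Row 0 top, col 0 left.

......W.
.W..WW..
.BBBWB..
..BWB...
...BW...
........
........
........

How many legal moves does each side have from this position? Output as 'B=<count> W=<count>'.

-- B to move --
(0,0): flips 1 -> legal
(0,1): flips 1 -> legal
(0,2): no bracket -> illegal
(0,3): flips 1 -> legal
(0,4): flips 2 -> legal
(0,5): flips 2 -> legal
(0,7): no bracket -> illegal
(1,0): no bracket -> illegal
(1,2): no bracket -> illegal
(1,3): no bracket -> illegal
(1,6): no bracket -> illegal
(1,7): no bracket -> illegal
(2,0): no bracket -> illegal
(2,6): no bracket -> illegal
(3,5): no bracket -> illegal
(4,2): no bracket -> illegal
(4,5): flips 1 -> legal
(5,3): no bracket -> illegal
(5,4): flips 1 -> legal
(5,5): flips 2 -> legal
B mobility = 8
-- W to move --
(1,0): no bracket -> illegal
(1,2): no bracket -> illegal
(1,3): flips 1 -> legal
(1,6): no bracket -> illegal
(2,0): flips 3 -> legal
(2,6): flips 1 -> legal
(3,0): no bracket -> illegal
(3,1): flips 2 -> legal
(3,5): flips 2 -> legal
(3,6): flips 1 -> legal
(4,1): flips 2 -> legal
(4,2): flips 1 -> legal
(4,5): no bracket -> illegal
(5,2): no bracket -> illegal
(5,3): flips 1 -> legal
(5,4): no bracket -> illegal
W mobility = 9

Answer: B=8 W=9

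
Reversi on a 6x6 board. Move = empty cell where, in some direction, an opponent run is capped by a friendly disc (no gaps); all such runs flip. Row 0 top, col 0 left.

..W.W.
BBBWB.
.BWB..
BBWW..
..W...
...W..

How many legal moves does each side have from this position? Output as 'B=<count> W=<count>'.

-- B to move --
(0,1): no bracket -> illegal
(0,3): flips 1 -> legal
(0,5): no bracket -> illegal
(1,5): no bracket -> illegal
(2,4): no bracket -> illegal
(3,4): flips 2 -> legal
(4,1): flips 1 -> legal
(4,3): flips 2 -> legal
(4,4): flips 2 -> legal
(5,1): no bracket -> illegal
(5,2): flips 3 -> legal
(5,4): no bracket -> illegal
B mobility = 6
-- W to move --
(0,0): flips 1 -> legal
(0,1): no bracket -> illegal
(0,3): no bracket -> illegal
(0,5): flips 2 -> legal
(1,5): flips 1 -> legal
(2,0): flips 3 -> legal
(2,4): flips 2 -> legal
(2,5): no bracket -> illegal
(3,4): no bracket -> illegal
(4,0): flips 1 -> legal
(4,1): no bracket -> illegal
W mobility = 6

Answer: B=6 W=6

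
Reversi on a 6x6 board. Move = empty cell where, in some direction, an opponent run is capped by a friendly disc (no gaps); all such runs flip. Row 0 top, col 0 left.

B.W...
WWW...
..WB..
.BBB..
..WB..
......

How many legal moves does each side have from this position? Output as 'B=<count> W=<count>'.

-- B to move --
(0,1): flips 1 -> legal
(0,3): no bracket -> illegal
(1,3): flips 1 -> legal
(2,0): flips 1 -> legal
(2,1): flips 1 -> legal
(4,1): flips 1 -> legal
(5,1): flips 1 -> legal
(5,2): flips 1 -> legal
(5,3): flips 1 -> legal
B mobility = 8
-- W to move --
(0,1): no bracket -> illegal
(1,3): no bracket -> illegal
(1,4): no bracket -> illegal
(2,0): flips 1 -> legal
(2,1): no bracket -> illegal
(2,4): flips 2 -> legal
(3,0): no bracket -> illegal
(3,4): flips 1 -> legal
(4,0): flips 1 -> legal
(4,1): no bracket -> illegal
(4,4): flips 2 -> legal
(5,2): no bracket -> illegal
(5,3): no bracket -> illegal
(5,4): no bracket -> illegal
W mobility = 5

Answer: B=8 W=5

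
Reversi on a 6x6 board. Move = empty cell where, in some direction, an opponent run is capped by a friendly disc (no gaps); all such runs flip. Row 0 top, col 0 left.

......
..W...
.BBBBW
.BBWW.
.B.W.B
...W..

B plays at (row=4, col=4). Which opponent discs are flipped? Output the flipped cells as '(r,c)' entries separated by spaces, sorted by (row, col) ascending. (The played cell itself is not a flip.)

Answer: (3,3) (3,4)

Derivation:
Dir NW: opp run (3,3) capped by B -> flip
Dir N: opp run (3,4) capped by B -> flip
Dir NE: first cell '.' (not opp) -> no flip
Dir W: opp run (4,3), next='.' -> no flip
Dir E: first cell 'B' (not opp) -> no flip
Dir SW: opp run (5,3), next=edge -> no flip
Dir S: first cell '.' (not opp) -> no flip
Dir SE: first cell '.' (not opp) -> no flip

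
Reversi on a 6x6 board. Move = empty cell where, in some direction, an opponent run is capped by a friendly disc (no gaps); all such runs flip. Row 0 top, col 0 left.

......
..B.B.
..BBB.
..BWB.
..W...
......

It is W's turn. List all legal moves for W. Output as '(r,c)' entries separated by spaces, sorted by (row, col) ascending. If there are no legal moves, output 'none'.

Answer: (0,2) (1,1) (1,3) (1,5) (3,1) (3,5)

Derivation:
(0,1): no bracket -> illegal
(0,2): flips 3 -> legal
(0,3): no bracket -> illegal
(0,4): no bracket -> illegal
(0,5): no bracket -> illegal
(1,1): flips 1 -> legal
(1,3): flips 1 -> legal
(1,5): flips 1 -> legal
(2,1): no bracket -> illegal
(2,5): no bracket -> illegal
(3,1): flips 1 -> legal
(3,5): flips 1 -> legal
(4,1): no bracket -> illegal
(4,3): no bracket -> illegal
(4,4): no bracket -> illegal
(4,5): no bracket -> illegal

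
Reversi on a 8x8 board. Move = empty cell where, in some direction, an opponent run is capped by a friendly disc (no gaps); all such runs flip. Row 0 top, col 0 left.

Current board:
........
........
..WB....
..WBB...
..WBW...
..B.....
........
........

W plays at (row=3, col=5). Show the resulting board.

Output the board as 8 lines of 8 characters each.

Place W at (3,5); scan 8 dirs for brackets.
Dir NW: first cell '.' (not opp) -> no flip
Dir N: first cell '.' (not opp) -> no flip
Dir NE: first cell '.' (not opp) -> no flip
Dir W: opp run (3,4) (3,3) capped by W -> flip
Dir E: first cell '.' (not opp) -> no flip
Dir SW: first cell 'W' (not opp) -> no flip
Dir S: first cell '.' (not opp) -> no flip
Dir SE: first cell '.' (not opp) -> no flip
All flips: (3,3) (3,4)

Answer: ........
........
..WB....
..WWWW..
..WBW...
..B.....
........
........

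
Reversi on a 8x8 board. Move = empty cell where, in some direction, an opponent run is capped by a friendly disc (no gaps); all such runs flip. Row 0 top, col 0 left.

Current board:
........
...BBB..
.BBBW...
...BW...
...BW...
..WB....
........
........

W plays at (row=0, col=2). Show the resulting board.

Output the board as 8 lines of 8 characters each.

Place W at (0,2); scan 8 dirs for brackets.
Dir NW: edge -> no flip
Dir N: edge -> no flip
Dir NE: edge -> no flip
Dir W: first cell '.' (not opp) -> no flip
Dir E: first cell '.' (not opp) -> no flip
Dir SW: first cell '.' (not opp) -> no flip
Dir S: first cell '.' (not opp) -> no flip
Dir SE: opp run (1,3) capped by W -> flip
All flips: (1,3)

Answer: ..W.....
...WBB..
.BBBW...
...BW...
...BW...
..WB....
........
........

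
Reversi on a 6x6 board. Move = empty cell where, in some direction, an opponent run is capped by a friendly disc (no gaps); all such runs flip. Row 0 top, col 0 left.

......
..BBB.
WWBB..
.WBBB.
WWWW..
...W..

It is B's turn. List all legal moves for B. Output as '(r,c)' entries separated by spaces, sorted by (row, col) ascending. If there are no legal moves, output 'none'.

(1,0): flips 1 -> legal
(1,1): no bracket -> illegal
(3,0): flips 2 -> legal
(4,4): no bracket -> illegal
(5,0): flips 1 -> legal
(5,1): flips 1 -> legal
(5,2): flips 2 -> legal
(5,4): flips 1 -> legal

Answer: (1,0) (3,0) (5,0) (5,1) (5,2) (5,4)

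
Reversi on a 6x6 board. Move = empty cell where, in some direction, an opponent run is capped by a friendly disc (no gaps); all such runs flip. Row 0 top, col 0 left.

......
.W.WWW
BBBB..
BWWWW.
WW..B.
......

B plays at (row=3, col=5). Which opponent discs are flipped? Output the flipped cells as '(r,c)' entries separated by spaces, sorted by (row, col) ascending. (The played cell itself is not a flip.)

Answer: (3,1) (3,2) (3,3) (3,4)

Derivation:
Dir NW: first cell '.' (not opp) -> no flip
Dir N: first cell '.' (not opp) -> no flip
Dir NE: edge -> no flip
Dir W: opp run (3,4) (3,3) (3,2) (3,1) capped by B -> flip
Dir E: edge -> no flip
Dir SW: first cell 'B' (not opp) -> no flip
Dir S: first cell '.' (not opp) -> no flip
Dir SE: edge -> no flip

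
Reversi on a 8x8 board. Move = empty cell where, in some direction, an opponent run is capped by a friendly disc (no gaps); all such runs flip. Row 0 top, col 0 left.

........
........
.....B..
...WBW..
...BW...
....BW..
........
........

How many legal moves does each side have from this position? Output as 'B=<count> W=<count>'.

-- B to move --
(2,2): no bracket -> illegal
(2,3): flips 1 -> legal
(2,4): no bracket -> illegal
(2,6): no bracket -> illegal
(3,2): flips 1 -> legal
(3,6): flips 1 -> legal
(4,2): no bracket -> illegal
(4,5): flips 2 -> legal
(4,6): no bracket -> illegal
(5,3): no bracket -> illegal
(5,6): flips 1 -> legal
(6,4): no bracket -> illegal
(6,5): no bracket -> illegal
(6,6): no bracket -> illegal
B mobility = 5
-- W to move --
(1,4): no bracket -> illegal
(1,5): flips 1 -> legal
(1,6): no bracket -> illegal
(2,3): no bracket -> illegal
(2,4): flips 1 -> legal
(2,6): no bracket -> illegal
(3,2): no bracket -> illegal
(3,6): no bracket -> illegal
(4,2): flips 1 -> legal
(4,5): no bracket -> illegal
(5,2): no bracket -> illegal
(5,3): flips 2 -> legal
(6,3): no bracket -> illegal
(6,4): flips 1 -> legal
(6,5): no bracket -> illegal
W mobility = 5

Answer: B=5 W=5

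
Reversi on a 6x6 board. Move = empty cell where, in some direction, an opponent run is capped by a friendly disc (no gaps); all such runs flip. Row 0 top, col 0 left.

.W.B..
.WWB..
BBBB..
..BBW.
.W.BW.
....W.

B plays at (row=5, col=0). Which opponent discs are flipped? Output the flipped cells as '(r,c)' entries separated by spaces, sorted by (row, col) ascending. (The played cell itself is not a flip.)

Answer: (4,1)

Derivation:
Dir NW: edge -> no flip
Dir N: first cell '.' (not opp) -> no flip
Dir NE: opp run (4,1) capped by B -> flip
Dir W: edge -> no flip
Dir E: first cell '.' (not opp) -> no flip
Dir SW: edge -> no flip
Dir S: edge -> no flip
Dir SE: edge -> no flip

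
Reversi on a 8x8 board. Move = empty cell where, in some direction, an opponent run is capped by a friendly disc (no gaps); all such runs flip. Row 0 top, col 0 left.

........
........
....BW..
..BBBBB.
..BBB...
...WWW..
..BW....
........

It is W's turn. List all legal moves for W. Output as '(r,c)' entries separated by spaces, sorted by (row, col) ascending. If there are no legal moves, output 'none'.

Answer: (1,4) (2,1) (2,2) (2,3) (2,6) (3,1) (4,5) (4,7) (5,2) (6,1) (7,1)

Derivation:
(1,3): no bracket -> illegal
(1,4): flips 3 -> legal
(1,5): no bracket -> illegal
(2,1): flips 2 -> legal
(2,2): flips 2 -> legal
(2,3): flips 3 -> legal
(2,6): flips 2 -> legal
(2,7): no bracket -> illegal
(3,1): flips 1 -> legal
(3,7): no bracket -> illegal
(4,1): no bracket -> illegal
(4,5): flips 1 -> legal
(4,6): no bracket -> illegal
(4,7): flips 1 -> legal
(5,1): no bracket -> illegal
(5,2): flips 2 -> legal
(6,1): flips 1 -> legal
(7,1): flips 1 -> legal
(7,2): no bracket -> illegal
(7,3): no bracket -> illegal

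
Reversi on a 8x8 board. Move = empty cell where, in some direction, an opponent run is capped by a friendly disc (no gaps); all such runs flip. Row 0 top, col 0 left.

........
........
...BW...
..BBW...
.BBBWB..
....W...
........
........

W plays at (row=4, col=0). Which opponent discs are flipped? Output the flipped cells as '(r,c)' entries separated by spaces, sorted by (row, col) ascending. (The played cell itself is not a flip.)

Dir NW: edge -> no flip
Dir N: first cell '.' (not opp) -> no flip
Dir NE: first cell '.' (not opp) -> no flip
Dir W: edge -> no flip
Dir E: opp run (4,1) (4,2) (4,3) capped by W -> flip
Dir SW: edge -> no flip
Dir S: first cell '.' (not opp) -> no flip
Dir SE: first cell '.' (not opp) -> no flip

Answer: (4,1) (4,2) (4,3)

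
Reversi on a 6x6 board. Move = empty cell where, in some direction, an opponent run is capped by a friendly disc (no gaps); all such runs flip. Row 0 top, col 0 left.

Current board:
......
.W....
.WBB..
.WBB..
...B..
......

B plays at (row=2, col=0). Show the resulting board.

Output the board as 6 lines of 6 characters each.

Place B at (2,0); scan 8 dirs for brackets.
Dir NW: edge -> no flip
Dir N: first cell '.' (not opp) -> no flip
Dir NE: opp run (1,1), next='.' -> no flip
Dir W: edge -> no flip
Dir E: opp run (2,1) capped by B -> flip
Dir SW: edge -> no flip
Dir S: first cell '.' (not opp) -> no flip
Dir SE: opp run (3,1), next='.' -> no flip
All flips: (2,1)

Answer: ......
.W....
BBBB..
.WBB..
...B..
......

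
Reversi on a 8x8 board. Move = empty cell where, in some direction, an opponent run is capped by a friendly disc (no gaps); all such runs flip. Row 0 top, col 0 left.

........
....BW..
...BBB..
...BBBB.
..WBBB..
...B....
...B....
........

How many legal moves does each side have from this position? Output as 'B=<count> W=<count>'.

Answer: B=6 W=4

Derivation:
-- B to move --
(0,4): no bracket -> illegal
(0,5): flips 1 -> legal
(0,6): flips 1 -> legal
(1,6): flips 1 -> legal
(2,6): no bracket -> illegal
(3,1): flips 1 -> legal
(3,2): no bracket -> illegal
(4,1): flips 1 -> legal
(5,1): flips 1 -> legal
(5,2): no bracket -> illegal
B mobility = 6
-- W to move --
(0,3): no bracket -> illegal
(0,4): no bracket -> illegal
(0,5): no bracket -> illegal
(1,2): no bracket -> illegal
(1,3): flips 1 -> legal
(1,6): no bracket -> illegal
(2,2): no bracket -> illegal
(2,6): no bracket -> illegal
(2,7): no bracket -> illegal
(3,2): no bracket -> illegal
(3,7): no bracket -> illegal
(4,6): flips 3 -> legal
(4,7): no bracket -> illegal
(5,2): no bracket -> illegal
(5,4): no bracket -> illegal
(5,5): flips 3 -> legal
(5,6): no bracket -> illegal
(6,2): no bracket -> illegal
(6,4): flips 1 -> legal
(7,2): no bracket -> illegal
(7,3): no bracket -> illegal
(7,4): no bracket -> illegal
W mobility = 4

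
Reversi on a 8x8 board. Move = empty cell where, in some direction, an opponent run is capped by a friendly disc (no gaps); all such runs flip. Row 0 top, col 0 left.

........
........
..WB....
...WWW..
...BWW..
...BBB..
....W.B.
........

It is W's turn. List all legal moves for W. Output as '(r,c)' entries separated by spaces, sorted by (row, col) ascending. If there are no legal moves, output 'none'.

(1,2): flips 1 -> legal
(1,3): flips 1 -> legal
(1,4): no bracket -> illegal
(2,4): flips 1 -> legal
(3,2): no bracket -> illegal
(4,2): flips 2 -> legal
(4,6): flips 1 -> legal
(5,2): flips 1 -> legal
(5,6): no bracket -> illegal
(5,7): no bracket -> illegal
(6,2): flips 1 -> legal
(6,3): flips 3 -> legal
(6,5): flips 1 -> legal
(6,7): no bracket -> illegal
(7,5): no bracket -> illegal
(7,6): no bracket -> illegal
(7,7): flips 2 -> legal

Answer: (1,2) (1,3) (2,4) (4,2) (4,6) (5,2) (6,2) (6,3) (6,5) (7,7)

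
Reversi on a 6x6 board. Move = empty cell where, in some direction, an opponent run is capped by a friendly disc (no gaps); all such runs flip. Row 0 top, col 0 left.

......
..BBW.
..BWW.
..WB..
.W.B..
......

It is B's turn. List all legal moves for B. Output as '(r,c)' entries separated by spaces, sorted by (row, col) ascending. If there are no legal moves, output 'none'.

Answer: (1,5) (2,1) (2,5) (3,1) (3,4) (3,5) (4,2)

Derivation:
(0,3): no bracket -> illegal
(0,4): no bracket -> illegal
(0,5): no bracket -> illegal
(1,5): flips 2 -> legal
(2,1): flips 1 -> legal
(2,5): flips 2 -> legal
(3,0): no bracket -> illegal
(3,1): flips 1 -> legal
(3,4): flips 1 -> legal
(3,5): flips 1 -> legal
(4,0): no bracket -> illegal
(4,2): flips 1 -> legal
(5,0): no bracket -> illegal
(5,1): no bracket -> illegal
(5,2): no bracket -> illegal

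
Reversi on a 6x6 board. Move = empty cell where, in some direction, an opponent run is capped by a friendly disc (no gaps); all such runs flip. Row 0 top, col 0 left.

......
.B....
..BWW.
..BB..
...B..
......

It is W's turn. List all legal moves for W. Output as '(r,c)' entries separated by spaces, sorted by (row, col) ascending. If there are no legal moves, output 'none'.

Answer: (2,1) (4,1) (4,2) (5,3)

Derivation:
(0,0): no bracket -> illegal
(0,1): no bracket -> illegal
(0,2): no bracket -> illegal
(1,0): no bracket -> illegal
(1,2): no bracket -> illegal
(1,3): no bracket -> illegal
(2,0): no bracket -> illegal
(2,1): flips 1 -> legal
(3,1): no bracket -> illegal
(3,4): no bracket -> illegal
(4,1): flips 1 -> legal
(4,2): flips 1 -> legal
(4,4): no bracket -> illegal
(5,2): no bracket -> illegal
(5,3): flips 2 -> legal
(5,4): no bracket -> illegal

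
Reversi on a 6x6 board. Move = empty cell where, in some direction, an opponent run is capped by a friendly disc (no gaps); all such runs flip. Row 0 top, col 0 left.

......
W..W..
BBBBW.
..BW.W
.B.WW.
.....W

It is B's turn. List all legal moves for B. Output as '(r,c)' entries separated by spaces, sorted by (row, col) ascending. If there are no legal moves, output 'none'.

(0,0): flips 1 -> legal
(0,1): no bracket -> illegal
(0,2): no bracket -> illegal
(0,3): flips 1 -> legal
(0,4): flips 1 -> legal
(1,1): no bracket -> illegal
(1,2): no bracket -> illegal
(1,4): no bracket -> illegal
(1,5): no bracket -> illegal
(2,5): flips 1 -> legal
(3,4): flips 1 -> legal
(4,2): no bracket -> illegal
(4,5): no bracket -> illegal
(5,2): no bracket -> illegal
(5,3): flips 2 -> legal
(5,4): flips 1 -> legal

Answer: (0,0) (0,3) (0,4) (2,5) (3,4) (5,3) (5,4)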